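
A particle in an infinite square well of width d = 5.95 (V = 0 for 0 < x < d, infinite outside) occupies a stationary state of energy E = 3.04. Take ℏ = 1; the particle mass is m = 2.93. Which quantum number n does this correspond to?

n = 8

For an infinite well E_n = n²π²ℏ²/(2md²), so n = (d/πℏ)√(2mE).
n = (5.95/π) × √(2 × 2.93 × 3.04) = 7.994 → n = 8.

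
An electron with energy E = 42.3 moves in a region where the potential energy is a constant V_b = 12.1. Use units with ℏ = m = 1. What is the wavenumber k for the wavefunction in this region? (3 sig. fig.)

With E > V_b the solution is oscillatory, ψ ∝ e^{±ikx} with k = √(2m(E − V_b))/ℏ.
k = √(2 × 1 × 30.2) = 7.772.

k = 7.77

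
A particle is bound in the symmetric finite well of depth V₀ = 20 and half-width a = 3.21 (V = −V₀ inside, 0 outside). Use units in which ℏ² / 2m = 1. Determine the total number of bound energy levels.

The dimensionless depth is z₀ = a√(2mV₀)/ℏ = 3.21 × √(20.00) = 14.36.
A new bound state (alternating even/odd) appears each time z₀ passes a multiple of π/2, so N = ⌊2z₀/π⌋ + 1 = ⌊9.139⌋ + 1 = 10.

N = 10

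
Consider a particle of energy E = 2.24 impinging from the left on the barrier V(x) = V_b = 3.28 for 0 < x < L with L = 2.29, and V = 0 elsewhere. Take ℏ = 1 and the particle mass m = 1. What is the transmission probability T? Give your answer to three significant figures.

E < V_b: inside the barrier ψ ∝ e^{±κx} with κ = √(2m(V_b − E))/ℏ = 1.442.
κL = 3.303, sinh(κL) = 13.57.
Matching ψ, ψ′ at both faces gives T = [1 + V_b² sinh²(κL) / (4E(V_b − E))]⁻¹ = 1/213.7 = 0.00468.

T = 0.00468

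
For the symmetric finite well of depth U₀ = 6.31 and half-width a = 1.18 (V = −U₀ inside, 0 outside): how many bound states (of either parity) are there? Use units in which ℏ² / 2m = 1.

N = 2

Define the well-strength parameter z₀ = (a/ℏ)√(2mU₀) = 1.18 × √(2·0.5·6.31) = 2.964.
The even/odd transcendental equations gain one root per π/2 in z₀, giving N = 1 + ⌊2z₀/π⌋ = 1 + ⌊1.887⌋ = 2.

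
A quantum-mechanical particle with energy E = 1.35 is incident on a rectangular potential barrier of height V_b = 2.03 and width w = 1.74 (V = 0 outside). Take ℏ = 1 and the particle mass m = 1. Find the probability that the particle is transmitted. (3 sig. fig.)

E < V_b: inside the barrier ψ ∝ e^{±κx} with κ = √(2m(V_b − E))/ℏ = 1.166.
κw = 2.029, sinh(κw) = 3.738.
Matching ψ, ψ′ at both faces gives T = [1 + V_b² sinh²(κw) / (4E(V_b − E))]⁻¹ = 1/16.68 = 0.0599.

T = 0.0599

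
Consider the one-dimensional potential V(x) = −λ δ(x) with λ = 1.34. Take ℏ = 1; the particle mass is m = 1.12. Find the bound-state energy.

The bound state is ψ(x) = √κ e^{−κ|x|}. The derivative jump ψ'(0⁺) − ψ'(0⁻) = −(2mλ/ℏ²)ψ(0) fixes κ = mλ/ℏ² = 1.501.
Then E = −ℏ²κ²/(2m) = −mλ²/(2ℏ²) = -1.006.

E = -1.01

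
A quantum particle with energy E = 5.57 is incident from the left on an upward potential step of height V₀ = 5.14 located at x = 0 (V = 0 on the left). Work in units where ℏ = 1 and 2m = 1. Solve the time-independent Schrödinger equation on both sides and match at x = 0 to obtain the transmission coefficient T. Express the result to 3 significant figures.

T = 0.681

The wavenumbers are k₁ = √(2mE)/ℏ = 2.360 on the left and k₂ = √(2m(E − V₀))/ℏ = 0.6557 on the right.
Matching ψ and ψ′ at x = 0 gives r = (k₁ − k₂)/(k₁ + k₂), so R = r² = 0.3194 and T = 1 − R = 0.6806.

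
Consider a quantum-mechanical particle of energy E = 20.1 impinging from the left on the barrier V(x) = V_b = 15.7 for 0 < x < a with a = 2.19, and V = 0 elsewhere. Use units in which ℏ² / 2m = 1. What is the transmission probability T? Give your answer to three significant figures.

T = 0.593

E > V_b: inside the barrier k₂ = √(2m(E − V_b))/ℏ = 2.098, k₂a = 4.594.
T = [1 + V_b² sin²(k₂a) / (4E(E − V_b))]⁻¹ = 1/1.687 = 0.593.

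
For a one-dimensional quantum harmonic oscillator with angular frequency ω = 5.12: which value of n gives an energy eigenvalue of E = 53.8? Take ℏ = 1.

n = 10

E_n = ℏω(n + ½) ⇒ n = E/(ℏω) − ½ = 53.8/5.12 − 0.5 = 10.008 → n = 10.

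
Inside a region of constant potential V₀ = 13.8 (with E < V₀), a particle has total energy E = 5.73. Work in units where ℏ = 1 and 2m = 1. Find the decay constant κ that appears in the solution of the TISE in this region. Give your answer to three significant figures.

Since E < V₀ the TISE in this region is ψ'' = κ²ψ with κ = √(2m(V₀ − E))/ℏ.
κ = √(2 × 0.5 × 8.07) = 2.841.

κ = 2.84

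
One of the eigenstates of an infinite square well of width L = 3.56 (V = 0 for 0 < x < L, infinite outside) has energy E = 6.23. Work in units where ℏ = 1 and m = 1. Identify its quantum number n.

n = 4

For an infinite well E_n = n²π²ℏ²/(2mL²), so n = (L/πℏ)√(2mE).
n = (3.56/π) × √(2 × 1 × 6.23) = 4.000 → n = 4.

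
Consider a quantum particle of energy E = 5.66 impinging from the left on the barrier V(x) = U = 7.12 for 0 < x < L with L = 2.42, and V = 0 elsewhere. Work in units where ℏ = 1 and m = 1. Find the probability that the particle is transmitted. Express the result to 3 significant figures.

T = 0.000667

E < U: inside the barrier ψ ∝ e^{±κx} with κ = √(2m(U − E))/ℏ = 1.709.
κL = 4.135, sinh(κL) = 31.25.
The exact tunnelling result is T⁻¹ = 1 + U² sinh²(κL) / [4E(U − E)] = 1498, so T = 0.000667.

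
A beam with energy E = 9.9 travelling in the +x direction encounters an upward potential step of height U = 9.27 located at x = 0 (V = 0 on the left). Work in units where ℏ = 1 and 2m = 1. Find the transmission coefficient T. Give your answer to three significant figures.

The wavenumbers are k₁ = √(2mE)/ℏ = 3.146 on the left and k₂ = √(2m(E − U))/ℏ = 0.7937 on the right.
Matching ψ and ψ′ at x = 0 gives r = (k₁ − k₂)/(k₁ + k₂), so R = r² = 0.3565 and T = 1 − R = 0.6435.

T = 0.643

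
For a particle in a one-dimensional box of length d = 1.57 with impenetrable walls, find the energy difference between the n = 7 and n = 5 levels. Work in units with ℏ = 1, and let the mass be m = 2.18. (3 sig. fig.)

ΔE = 22.0

E_n = n²π²ℏ²/(2md²), so ΔE = (7² − 5²) π²ℏ²/(2md²).
ΔE = 24 × π² / (2 × 2.18 × 1.57²) = 22.04.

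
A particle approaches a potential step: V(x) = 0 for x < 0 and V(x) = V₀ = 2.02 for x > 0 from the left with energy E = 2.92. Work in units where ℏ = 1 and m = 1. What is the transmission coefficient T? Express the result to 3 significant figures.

T = 0.918

On each side the TISE gives plane waves with k = √(2m(E − V))/ℏ: k₁ = √(2·1·2.92) = 2.417, k₂ = √(2·1·0.9) = 1.342.
Matching ψ and ψ′ at x = 0 gives r = (k₁ − k₂)/(k₁ + k₂), so R = r² = 0.08181 and T = 1 − R = 0.9182.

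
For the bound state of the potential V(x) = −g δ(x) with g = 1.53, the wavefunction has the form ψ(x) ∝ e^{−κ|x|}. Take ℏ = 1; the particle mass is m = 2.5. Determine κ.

Integrate −(ℏ²/2m)ψ'' − gδ(x)ψ = Eψ from −ε to +ε: the ψ'' term gives ψ'(0⁺) − ψ'(0⁻) and the δ term gives −(2mg/ℏ²)ψ(0).
With ψ ∝ e^{−κ|x|} this yields −2κ = −2mg/ℏ², so κ = mg/ℏ² = 3.825.

κ = 3.83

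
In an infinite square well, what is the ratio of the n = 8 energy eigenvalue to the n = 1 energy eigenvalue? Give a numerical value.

Since E_n ∝ n², the ratio is (8/1)² = 64.

64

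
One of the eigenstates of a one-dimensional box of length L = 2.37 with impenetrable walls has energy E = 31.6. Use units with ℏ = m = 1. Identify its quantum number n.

From E_n = n²π²ℏ²/(2mL²) invert to n = √(2mL²E)/(πℏ).
n = (2.37/π) × √(2 × 1 × 31.6) = 5.997 → n = 6.

n = 6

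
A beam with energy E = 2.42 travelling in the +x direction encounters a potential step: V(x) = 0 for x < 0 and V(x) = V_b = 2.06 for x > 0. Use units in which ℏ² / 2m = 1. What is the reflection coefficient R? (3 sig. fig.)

R = 0.197

The wavenumbers are k₁ = √(2mE)/ℏ = 1.556 on the left and k₂ = √(2m(E − V_b))/ℏ = 0.6000 on the right.
Continuity of ψ and ψ′ at the step yields the reflection amplitude r = (k₁ − k₂)/(k₁ + k₂) = 0.4433; thus R = |r|² = 0.1965, T = 0.8035.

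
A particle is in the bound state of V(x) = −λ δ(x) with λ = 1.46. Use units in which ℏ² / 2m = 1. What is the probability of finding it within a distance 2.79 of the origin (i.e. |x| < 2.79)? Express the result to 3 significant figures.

P = 0.983

The normalised bound state is ψ = √κ e^{−κ|x|} with κ = mλ/ℏ² = 0.7300.
P(|x| < d) = ∫_{−d}^{d} κ e^{−2κ|x|} dx = 1 − e^{−2κd} = 1 − e^{−4.073} = 0.9830.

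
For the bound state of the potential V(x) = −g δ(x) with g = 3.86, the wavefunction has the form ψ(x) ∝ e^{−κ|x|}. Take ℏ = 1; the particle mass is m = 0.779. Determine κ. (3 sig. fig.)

Integrating the TISE across x = 0 gives the cusp condition ψ'(0⁺) − ψ'(0⁻) = −(2mg/ℏ²)ψ(0).
With ψ ∝ e^{−κ|x|} this yields −2κ = −2mg/ℏ², so κ = mg/ℏ² = 3.007.

κ = 3.01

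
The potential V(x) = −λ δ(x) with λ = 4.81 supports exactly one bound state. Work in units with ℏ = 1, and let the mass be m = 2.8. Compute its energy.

For x ≠ 0 the bound state is ψ ∝ e^{−κ|x|}; integrating the TISE across the delta gives the cusp condition 2κ = 2mλ/ℏ², so κ = 13.47.
Then E = −ℏ²κ²/(2m) = −mλ²/(2ℏ²) = -32.39.

E = -32.4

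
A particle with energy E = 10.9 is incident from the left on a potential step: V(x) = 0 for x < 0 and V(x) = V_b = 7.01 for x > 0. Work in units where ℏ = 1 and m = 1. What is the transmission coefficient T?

T = 0.936

The wavenumbers are k₁ = √(2mE)/ℏ = 4.669 on the left and k₂ = √(2m(E − V_b))/ℏ = 2.789 on the right.
Matching ψ and ψ′ at x = 0 gives r = (k₁ − k₂)/(k₁ + k₂), so R = r² = 0.06352 and T = 1 − R = 0.9365.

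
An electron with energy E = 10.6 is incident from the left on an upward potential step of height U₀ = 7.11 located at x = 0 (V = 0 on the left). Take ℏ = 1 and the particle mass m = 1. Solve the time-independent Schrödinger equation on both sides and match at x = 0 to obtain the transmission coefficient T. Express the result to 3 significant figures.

The wavenumbers are k₁ = √(2mE)/ℏ = 4.604 on the left and k₂ = √(2m(E − U₀))/ℏ = 2.642 on the right.
Matching ψ and ψ′ at x = 0 gives r = (k₁ − k₂)/(k₁ + k₂), so R = r² = 0.07334 and T = 1 − R = 0.9267.

T = 0.927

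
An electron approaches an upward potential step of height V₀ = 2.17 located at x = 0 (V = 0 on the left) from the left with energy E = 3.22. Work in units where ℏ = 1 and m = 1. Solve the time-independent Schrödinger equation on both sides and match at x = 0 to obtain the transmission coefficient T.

The wavenumbers are k₁ = √(2mE)/ℏ = 2.538 on the left and k₂ = √(2m(E − V₀))/ℏ = 1.449 on the right.
Continuity of ψ and ψ′ at the step yields the reflection amplitude r = (k₁ − k₂)/(k₁ + k₂) = 0.2730; thus R = |r|² = 0.07455, T = 0.9254.

T = 0.925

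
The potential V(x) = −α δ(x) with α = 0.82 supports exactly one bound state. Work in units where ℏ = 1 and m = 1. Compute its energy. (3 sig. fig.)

E = -0.336

The bound state is ψ(x) = √κ e^{−κ|x|}. The derivative jump ψ'(0⁺) − ψ'(0⁻) = −(2mα/ℏ²)ψ(0) fixes κ = mα/ℏ² = 0.8200.
Then E = −ℏ²κ²/(2m) = −mα²/(2ℏ²) = -0.3362.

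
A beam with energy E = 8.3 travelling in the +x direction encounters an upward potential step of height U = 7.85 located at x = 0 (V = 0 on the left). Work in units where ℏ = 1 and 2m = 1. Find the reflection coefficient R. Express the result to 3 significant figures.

R = 0.387

The wavenumbers are k₁ = √(2mE)/ℏ = 2.881 on the left and k₂ = √(2m(E − U))/ℏ = 0.6708 on the right.
Continuity of ψ and ψ′ at the step yields the reflection amplitude r = (k₁ − k₂)/(k₁ + k₂) = 0.6223; thus R = |r|² = 0.3872, T = 0.6128.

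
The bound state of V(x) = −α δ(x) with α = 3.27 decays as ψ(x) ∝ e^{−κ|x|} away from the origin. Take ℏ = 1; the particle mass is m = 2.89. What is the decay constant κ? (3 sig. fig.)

Integrating the TISE across x = 0 gives the cusp condition ψ'(0⁺) − ψ'(0⁻) = −(2mα/ℏ²)ψ(0).
With ψ ∝ e^{−κ|x|} this yields −2κ = −2mα/ℏ², so κ = mα/ℏ² = 9.450.

κ = 9.45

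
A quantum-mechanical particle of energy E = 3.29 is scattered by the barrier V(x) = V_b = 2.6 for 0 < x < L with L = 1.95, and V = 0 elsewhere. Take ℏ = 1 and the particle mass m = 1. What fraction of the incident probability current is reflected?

E > V_b: inside the barrier k₂ = √(2m(E − V_b))/ℏ = 1.175, k₂L = 2.291.
Matching at both interfaces gives T⁻¹ = 1 + V_b² sin²(k₂L) / [4E(E − V_b)] = 1.421, hence T = 0.704.
R = 1 − T = 0.296.

R = 0.296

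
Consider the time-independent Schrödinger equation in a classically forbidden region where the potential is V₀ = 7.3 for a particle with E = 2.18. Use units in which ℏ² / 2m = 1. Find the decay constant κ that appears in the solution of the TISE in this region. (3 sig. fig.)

κ = 2.26

Since E < V₀ the TISE in this region is ψ'' = κ²ψ with κ = √(2m(V₀ − E))/ℏ.
κ = √(2 × 0.5 × 5.12) = 2.263.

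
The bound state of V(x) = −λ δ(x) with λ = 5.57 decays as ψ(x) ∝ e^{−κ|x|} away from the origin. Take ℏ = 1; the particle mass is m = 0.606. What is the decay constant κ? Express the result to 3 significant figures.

κ = 3.38

Integrate −(ℏ²/2m)ψ'' − λδ(x)ψ = Eψ from −ε to +ε: the ψ'' term gives ψ'(0⁺) − ψ'(0⁻) and the δ term gives −(2mλ/ℏ²)ψ(0).
With ψ ∝ e^{−κ|x|} this yields −2κ = −2mλ/ℏ², so κ = mλ/ℏ² = 3.375.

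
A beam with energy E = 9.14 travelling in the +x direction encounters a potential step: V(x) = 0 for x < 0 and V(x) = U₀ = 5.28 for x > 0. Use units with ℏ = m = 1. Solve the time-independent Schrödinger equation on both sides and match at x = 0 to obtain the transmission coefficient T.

T = 0.955

The wavenumbers are k₁ = √(2mE)/ℏ = 4.276 on the left and k₂ = √(2m(E − U₀))/ℏ = 2.778 on the right.
Matching ψ and ψ′ at x = 0 gives r = (k₁ − k₂)/(k₁ + k₂), so R = r² = 0.04504 and T = 1 − R = 0.9550.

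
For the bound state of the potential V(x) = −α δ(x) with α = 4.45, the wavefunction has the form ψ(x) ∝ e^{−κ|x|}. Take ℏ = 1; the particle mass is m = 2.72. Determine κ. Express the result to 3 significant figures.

κ = 12.1

Integrating the TISE across x = 0 gives the cusp condition ψ'(0⁺) − ψ'(0⁻) = −(2mα/ℏ²)ψ(0).
With ψ ∝ e^{−κ|x|} this yields −2κ = −2mα/ℏ², so κ = mα/ℏ² = 12.10.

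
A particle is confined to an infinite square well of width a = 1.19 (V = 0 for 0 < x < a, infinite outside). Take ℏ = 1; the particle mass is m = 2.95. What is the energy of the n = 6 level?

E = 42.5

The infinite-well eigenfunctions ψ_n = √(2/a) sin(nπx/a) vanish at both walls, giving E_n = n²π²ℏ²/(2ma²).
E_6 = 6² × π² / (2 × 2.95 × 1.19²) = 42.53.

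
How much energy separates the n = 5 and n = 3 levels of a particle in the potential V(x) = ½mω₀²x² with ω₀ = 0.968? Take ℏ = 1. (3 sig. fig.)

ΔE = 1.94

E_n = ℏω₀(n + ½), so ΔE = (5 − 3) ℏω₀ = 2 × 0.968 = 1.936.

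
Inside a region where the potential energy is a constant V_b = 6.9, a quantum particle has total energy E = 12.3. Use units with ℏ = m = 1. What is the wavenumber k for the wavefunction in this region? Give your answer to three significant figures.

k = 3.29

With E > V_b the solution is oscillatory, ψ ∝ e^{±ikx} with k = √(2m(E − V_b))/ℏ.
k = √(2 × 1 × 5.4) = 3.286.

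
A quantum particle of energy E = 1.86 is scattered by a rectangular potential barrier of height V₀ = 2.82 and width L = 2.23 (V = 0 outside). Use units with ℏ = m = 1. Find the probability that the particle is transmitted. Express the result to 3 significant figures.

Since E < V₀ the interior solution is evanescent with decay constant κ = √(2m(V₀ − E))/ℏ = 1.386.
κL = 3.090, sinh(κL) = 10.97.
Matching ψ, ψ′ at both faces gives T = [1 + V₀² sinh²(κL) / (4E(V₀ − E))]⁻¹ = 1/134.9 = 0.00741.

T = 0.00741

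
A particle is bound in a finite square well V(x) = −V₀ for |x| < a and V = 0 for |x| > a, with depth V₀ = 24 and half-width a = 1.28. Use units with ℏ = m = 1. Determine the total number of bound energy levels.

Define the well-strength parameter z₀ = (a/ℏ)√(2mV₀) = 1.28 × √(2·1·24) = 8.868.
The even/odd transcendental equations gain one root per π/2 in z₀, giving N = 1 + ⌊2z₀/π⌋ = 1 + ⌊5.646⌋ = 6.

N = 6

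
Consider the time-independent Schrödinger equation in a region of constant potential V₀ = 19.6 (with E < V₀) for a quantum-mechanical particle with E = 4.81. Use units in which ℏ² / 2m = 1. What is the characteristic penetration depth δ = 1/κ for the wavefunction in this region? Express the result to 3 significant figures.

Since E < V₀ the TISE in this region is ψ'' = κ²ψ with κ = √(2m(V₀ − E))/ℏ.
κ = √(2 × 0.5 × 14.79) = 3.846. The penetration depth is δ = 1/κ = 0.260.

δ = 0.260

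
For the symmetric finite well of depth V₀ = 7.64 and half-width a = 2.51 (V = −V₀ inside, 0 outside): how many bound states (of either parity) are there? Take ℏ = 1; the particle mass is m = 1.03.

The dimensionless depth is z₀ = a√(2mV₀)/ℏ = 2.51 × √(15.74) = 9.958.
A new bound state (alternating even/odd) appears each time z₀ passes a multiple of π/2, so N = ⌊2z₀/π⌋ + 1 = ⌊6.339⌋ + 1 = 7.

N = 7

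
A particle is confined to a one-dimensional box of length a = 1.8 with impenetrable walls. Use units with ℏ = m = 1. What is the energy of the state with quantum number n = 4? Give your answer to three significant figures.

E = 24.4

Requiring ψ(0) = ψ(a) = 0 quantises k = nπ/a, hence E_n = ℏ²k²/2m = n²π²ℏ²/(2ma²).
E_4 = 4² × π² / (2 × 1 × 1.8²) = 24.37.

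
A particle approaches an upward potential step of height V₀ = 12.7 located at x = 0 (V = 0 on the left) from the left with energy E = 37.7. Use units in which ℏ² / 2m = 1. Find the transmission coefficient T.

The wavenumbers are k₁ = √(2mE)/ℏ = 6.140 on the left and k₂ = √(2m(E − V₀))/ℏ = 5.000 on the right.
Matching ψ and ψ′ at x = 0 gives r = (k₁ − k₂)/(k₁ + k₂), so R = r² = 0.01047 and T = 1 − R = 0.9895.

T = 0.990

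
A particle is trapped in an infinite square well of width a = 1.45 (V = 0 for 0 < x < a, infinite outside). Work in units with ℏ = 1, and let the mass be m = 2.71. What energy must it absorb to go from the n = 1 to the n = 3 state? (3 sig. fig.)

E_n = n²π²ℏ²/(2ma²), so ΔE = (3² − 1²) π²ℏ²/(2ma²).
ΔE = 8 × π² / (2 × 2.71 × 1.45²) = 6.929.

ΔE = 6.93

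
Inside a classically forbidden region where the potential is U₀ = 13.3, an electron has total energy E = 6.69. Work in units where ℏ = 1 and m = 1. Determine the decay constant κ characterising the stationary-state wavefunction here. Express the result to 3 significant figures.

κ = 3.64

Since E < U₀ the TISE in this region is ψ'' = κ²ψ with κ = √(2m(U₀ − E))/ℏ.
κ = √(2 × 1 × 6.61) = 3.636.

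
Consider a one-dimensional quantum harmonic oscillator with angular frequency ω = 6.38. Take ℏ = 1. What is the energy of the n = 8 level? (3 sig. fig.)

Using E_n = (n + ½)ℏω: E_8 = 8.5 × 6.38 = 54.23.

E = 54.2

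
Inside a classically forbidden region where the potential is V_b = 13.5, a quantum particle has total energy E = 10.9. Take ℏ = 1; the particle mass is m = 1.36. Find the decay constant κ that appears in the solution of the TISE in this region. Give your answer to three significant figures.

Since E < V_b the TISE in this region is ψ'' = κ²ψ with κ = √(2m(V_b − E))/ℏ.
κ = √(2 × 1.36 × 2.6) = 2.659.

κ = 2.66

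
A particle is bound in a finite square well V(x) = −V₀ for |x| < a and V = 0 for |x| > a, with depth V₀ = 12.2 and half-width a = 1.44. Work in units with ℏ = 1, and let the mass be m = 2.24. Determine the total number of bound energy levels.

N = 7

Define the well-strength parameter z₀ = (a/ℏ)√(2mV₀) = 1.44 × √(2·2.24·12.2) = 10.65.
A new bound state (alternating even/odd) appears each time z₀ passes a multiple of π/2, so N = ⌊2z₀/π⌋ + 1 = ⌊6.777⌋ + 1 = 7.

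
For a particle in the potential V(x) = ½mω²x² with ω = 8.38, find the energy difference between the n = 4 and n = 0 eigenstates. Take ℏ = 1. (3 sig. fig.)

E_n = ℏω(n + ½), so ΔE = (4 − 0) ℏω = 4 × 8.38 = 33.52.

ΔE = 33.5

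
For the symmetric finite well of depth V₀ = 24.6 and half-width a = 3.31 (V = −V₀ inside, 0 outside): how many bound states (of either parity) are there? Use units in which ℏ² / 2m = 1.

The dimensionless depth is z₀ = a√(2mV₀)/ℏ = 3.31 × √(24.60) = 16.42.
The even/odd transcendental equations gain one root per π/2 in z₀, giving N = 1 + ⌊2z₀/π⌋ = 1 + ⌊10.45⌋ = 11.

N = 11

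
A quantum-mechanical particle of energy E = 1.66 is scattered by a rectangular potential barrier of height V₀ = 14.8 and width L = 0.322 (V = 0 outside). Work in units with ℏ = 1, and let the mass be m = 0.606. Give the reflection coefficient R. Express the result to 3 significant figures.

E < V₀: inside the barrier ψ ∝ e^{±κx} with κ = √(2m(V₀ − E))/ℏ = 3.991.
κL = 1.285, sinh(κL) = 1.669.
Matching ψ, ψ′ at both faces gives T = [1 + V₀² sinh²(κL) / (4E(V₀ − E))]⁻¹ = 1/7.993 = 0.125.
R = 1 − T = 0.875.

R = 0.875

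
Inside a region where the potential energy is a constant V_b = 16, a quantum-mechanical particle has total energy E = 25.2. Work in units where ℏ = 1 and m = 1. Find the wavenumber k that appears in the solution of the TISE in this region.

k = 4.29

With E > V_b the solution is oscillatory, ψ ∝ e^{±ikx} with k = √(2m(E − V_b))/ℏ.
k = √(2 × 1 × 9.2) = 4.290.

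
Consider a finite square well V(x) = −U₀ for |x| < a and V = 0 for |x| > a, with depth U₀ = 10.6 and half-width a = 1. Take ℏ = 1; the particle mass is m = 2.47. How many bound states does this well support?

N = 5

The dimensionless depth is z₀ = a√(2mU₀)/ℏ = 1 × √(52.36) = 7.236.
A new bound state (alternating even/odd) appears each time z₀ passes a multiple of π/2, so N = ⌊2z₀/π⌋ + 1 = ⌊4.607⌋ + 1 = 5.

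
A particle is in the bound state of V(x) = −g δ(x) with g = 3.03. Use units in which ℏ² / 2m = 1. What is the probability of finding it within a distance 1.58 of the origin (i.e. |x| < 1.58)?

P = 0.992

The normalised bound state is ψ = √κ e^{−κ|x|} with κ = mg/ℏ² = 1.515.
P(|x| < d) = ∫_{−d}^{d} κ e^{−2κ|x|} dx = 1 − e^{−2κd} = 1 − e^{−4.787} = 0.9917.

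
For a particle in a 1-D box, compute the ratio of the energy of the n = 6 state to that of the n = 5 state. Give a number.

E_n = n²π²ℏ²/(2mL²) so the ratio is n₂²/n₁² = 36/25 = 1.44.

1.44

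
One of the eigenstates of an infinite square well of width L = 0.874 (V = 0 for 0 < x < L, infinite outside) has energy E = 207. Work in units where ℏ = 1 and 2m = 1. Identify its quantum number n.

For an infinite well E_n = n²π²ℏ²/(2mL²), so n = (L/πℏ)√(2mE).
n = (0.874/π) × √(2 × 0.5 × 207) = 4.003 → n = 4.

n = 4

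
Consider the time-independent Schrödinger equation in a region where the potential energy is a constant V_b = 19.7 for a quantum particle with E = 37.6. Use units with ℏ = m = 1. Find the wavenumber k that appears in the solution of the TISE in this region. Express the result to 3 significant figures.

With E > V_b the solution is oscillatory, ψ ∝ e^{±ikx} with k = √(2m(E − V_b))/ℏ.
k = √(2 × 1 × 17.9) = 5.983.

k = 5.98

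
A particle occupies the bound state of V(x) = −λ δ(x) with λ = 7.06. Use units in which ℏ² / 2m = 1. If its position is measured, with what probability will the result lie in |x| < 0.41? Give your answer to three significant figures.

The normalised bound state is ψ = √κ e^{−κ|x|} with κ = mλ/ℏ² = 3.530.
P(|x| < d) = ∫_{−d}^{d} κ e^{−2κ|x|} dx = 1 − e^{−2κd} = 1 − e^{−2.895} = 0.9447.

P = 0.945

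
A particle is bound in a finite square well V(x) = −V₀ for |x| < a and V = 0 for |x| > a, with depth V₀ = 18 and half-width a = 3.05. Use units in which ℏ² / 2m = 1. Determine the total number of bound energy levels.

N = 9

Define the well-strength parameter z₀ = (a/ℏ)√(2mV₀) = 3.05 × √(2·0.5·18) = 12.94.
The even/odd transcendental equations gain one root per π/2 in z₀, giving N = 1 + ⌊2z₀/π⌋ = 1 + ⌊8.238⌋ = 9.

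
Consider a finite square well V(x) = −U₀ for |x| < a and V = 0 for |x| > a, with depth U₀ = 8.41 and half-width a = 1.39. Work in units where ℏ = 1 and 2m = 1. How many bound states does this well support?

The dimensionless depth is z₀ = a√(2mU₀)/ℏ = 1.39 × √(8.410) = 4.031.
A new bound state (alternating even/odd) appears each time z₀ passes a multiple of π/2, so N = ⌊2z₀/π⌋ + 1 = ⌊2.566⌋ + 1 = 3.

N = 3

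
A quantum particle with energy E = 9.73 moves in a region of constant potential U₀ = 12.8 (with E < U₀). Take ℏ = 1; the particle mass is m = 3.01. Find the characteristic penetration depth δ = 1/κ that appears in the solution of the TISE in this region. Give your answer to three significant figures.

δ = 0.233

Since E < U₀ the TISE in this region is ψ'' = κ²ψ with κ = √(2m(U₀ − E))/ℏ.
κ = √(2 × 3.01 × 3.07) = 4.299. The penetration depth is δ = 1/κ = 0.233.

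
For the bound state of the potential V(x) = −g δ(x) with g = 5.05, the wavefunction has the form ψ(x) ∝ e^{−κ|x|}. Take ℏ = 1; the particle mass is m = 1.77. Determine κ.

κ = 8.94

Integrate −(ℏ²/2m)ψ'' − gδ(x)ψ = Eψ from −ε to +ε: the ψ'' term gives ψ'(0⁺) − ψ'(0⁻) and the δ term gives −(2mg/ℏ²)ψ(0).
With ψ ∝ e^{−κ|x|} this yields −2κ = −2mg/ℏ², so κ = mg/ℏ² = 8.939.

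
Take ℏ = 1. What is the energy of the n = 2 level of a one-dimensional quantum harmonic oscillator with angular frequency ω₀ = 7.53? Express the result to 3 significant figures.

E = 18.8

The oscillator eigenvalues are E_n = ℏω₀(n + ½), so E_2 = 7.53 × 2.5 = 18.83.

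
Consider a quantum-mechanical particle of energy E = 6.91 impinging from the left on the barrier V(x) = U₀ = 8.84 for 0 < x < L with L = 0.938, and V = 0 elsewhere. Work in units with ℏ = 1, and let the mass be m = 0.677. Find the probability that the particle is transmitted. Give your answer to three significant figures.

T = 0.127

E < U₀: inside the barrier ψ ∝ e^{±κx} with κ = √(2m(U₀ − E))/ℏ = 1.617.
κL = 1.516, sinh(κL) = 2.168.
Matching ψ, ψ′ at both faces gives T = [1 + U₀² sinh²(κL) / (4E(U₀ − E))]⁻¹ = 1/7.885 = 0.127.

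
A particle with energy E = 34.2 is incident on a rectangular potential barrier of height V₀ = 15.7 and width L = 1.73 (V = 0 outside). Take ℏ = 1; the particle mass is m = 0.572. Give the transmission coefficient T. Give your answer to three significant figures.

T = 0.912

E > V₀: inside the barrier k₂ = √(2m(E − V₀))/ℏ = 4.600, k₂L = 7.959.
Matching at both interfaces gives T⁻¹ = 1 + V₀² sin²(k₂L) / [4E(E − V₀)] = 1.096, hence T = 0.912.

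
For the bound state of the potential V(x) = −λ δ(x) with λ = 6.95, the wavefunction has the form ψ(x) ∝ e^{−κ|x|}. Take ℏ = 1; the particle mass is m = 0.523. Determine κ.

κ = 3.63

Integrating the TISE across x = 0 gives the cusp condition ψ'(0⁺) − ψ'(0⁻) = −(2mλ/ℏ²)ψ(0).
With ψ ∝ e^{−κ|x|} this yields −2κ = −2mλ/ℏ², so κ = mλ/ℏ² = 3.635.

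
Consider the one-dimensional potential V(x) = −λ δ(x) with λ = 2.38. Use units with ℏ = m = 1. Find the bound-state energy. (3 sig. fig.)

E = -2.83

For x ≠ 0 the bound state is ψ ∝ e^{−κ|x|}; integrating the TISE across the delta gives the cusp condition 2κ = 2mλ/ℏ², so κ = 2.380.
Then E = −ℏ²κ²/(2m) = −mλ²/(2ℏ²) = -2.832.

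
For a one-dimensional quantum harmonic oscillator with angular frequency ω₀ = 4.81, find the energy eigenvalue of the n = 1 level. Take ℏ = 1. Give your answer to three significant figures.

E = 7.22

Using E_n = (n + ½)ℏω₀: E_1 = 1.5 × 4.81 = 7.215.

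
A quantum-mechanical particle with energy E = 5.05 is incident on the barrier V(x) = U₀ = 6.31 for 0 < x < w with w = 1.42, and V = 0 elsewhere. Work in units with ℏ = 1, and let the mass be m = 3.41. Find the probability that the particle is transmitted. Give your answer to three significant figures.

T = 0.000620

Since E < U₀ the interior solution is evanescent with decay constant κ = √(2m(U₀ − E))/ℏ = 2.931.
κw = 4.163, sinh(κw) = 32.11.
The exact tunnelling result is T⁻¹ = 1 + U₀² sinh²(κw) / [4E(U₀ − E)] = 1614, so T = 0.000620.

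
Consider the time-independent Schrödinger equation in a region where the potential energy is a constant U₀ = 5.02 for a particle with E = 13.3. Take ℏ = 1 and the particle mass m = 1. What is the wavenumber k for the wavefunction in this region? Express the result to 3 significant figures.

k = 4.07

With E > U₀ the solution is oscillatory, ψ ∝ e^{±ikx} with k = √(2m(E − U₀))/ℏ.
k = √(2 × 1 × 8.28) = 4.069.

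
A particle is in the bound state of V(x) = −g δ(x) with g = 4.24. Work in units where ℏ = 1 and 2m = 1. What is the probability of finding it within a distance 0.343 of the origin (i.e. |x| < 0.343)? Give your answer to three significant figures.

The normalised bound state is ψ = √κ e^{−κ|x|} with κ = mg/ℏ² = 2.120.
P(|x| < d) = ∫_{−d}^{d} κ e^{−2κ|x|} dx = 1 − e^{−2κd} = 1 − e^{−1.454} = 0.7664.

P = 0.766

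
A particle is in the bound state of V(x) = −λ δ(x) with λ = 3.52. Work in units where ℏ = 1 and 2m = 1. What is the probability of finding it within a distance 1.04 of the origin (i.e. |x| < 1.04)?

The normalised bound state is ψ = √κ e^{−κ|x|} with κ = mλ/ℏ² = 1.760.
P(|x| < d) = ∫_{−d}^{d} κ e^{−2κ|x|} dx = 1 − e^{−2κd} = 1 − e^{−3.661} = 0.9743.

P = 0.974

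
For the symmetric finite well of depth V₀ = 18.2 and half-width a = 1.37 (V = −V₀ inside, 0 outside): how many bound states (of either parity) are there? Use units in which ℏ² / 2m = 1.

The dimensionless depth is z₀ = a√(2mV₀)/ℏ = 1.37 × √(18.20) = 5.845.
A new bound state (alternating even/odd) appears each time z₀ passes a multiple of π/2, so N = ⌊2z₀/π⌋ + 1 = ⌊3.721⌋ + 1 = 4.

N = 4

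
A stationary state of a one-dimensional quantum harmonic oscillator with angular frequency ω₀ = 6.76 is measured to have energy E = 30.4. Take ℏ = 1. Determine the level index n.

n = 4

Invert E_n = (n + ½)ℏω₀: n = E/ℏω₀ − ½ = 3.997, so n = 4.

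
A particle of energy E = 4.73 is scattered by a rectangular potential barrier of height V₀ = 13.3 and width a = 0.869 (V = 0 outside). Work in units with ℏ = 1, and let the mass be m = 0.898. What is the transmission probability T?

E < V₀: inside the barrier ψ ∝ e^{±κx} with κ = √(2m(V₀ − E))/ℏ = 3.923.
κa = 3.409, sinh(κa) = 15.11.
Matching ψ, ψ′ at both faces gives T = [1 + V₀² sinh²(κa) / (4E(V₀ − E))]⁻¹ = 1/249.9 = 0.00400.

T = 0.00400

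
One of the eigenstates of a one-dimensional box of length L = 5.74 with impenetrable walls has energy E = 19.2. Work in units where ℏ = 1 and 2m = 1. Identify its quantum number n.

n = 8

From E_n = n²π²ℏ²/(2mL²) invert to n = √(2mL²E)/(πℏ).
n = (5.74/π) × √(2 × 0.5 × 19.2) = 8.006 → n = 8.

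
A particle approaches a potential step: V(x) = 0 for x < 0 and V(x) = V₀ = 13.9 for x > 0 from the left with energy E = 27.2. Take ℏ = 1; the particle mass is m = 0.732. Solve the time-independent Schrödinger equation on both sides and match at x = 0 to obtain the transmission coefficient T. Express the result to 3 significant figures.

T = 0.969

The wavenumbers are k₁ = √(2mE)/ℏ = 6.310 on the left and k₂ = √(2m(E − V₀))/ℏ = 4.413 on the right.
Matching ψ and ψ′ at x = 0 gives r = (k₁ − k₂)/(k₁ + k₂), so R = r² = 0.03132 and T = 1 − R = 0.9687.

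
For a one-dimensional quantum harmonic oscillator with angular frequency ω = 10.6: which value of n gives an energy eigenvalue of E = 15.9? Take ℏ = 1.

E_n = ℏω(n + ½) ⇒ n = E/(ℏω) − ½ = 15.9/10.6 − 0.5 = 1.000 → n = 1.

n = 1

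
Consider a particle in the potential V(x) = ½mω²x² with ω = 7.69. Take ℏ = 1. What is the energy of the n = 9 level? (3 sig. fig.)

Using E_n = (n + ½)ℏω: E_9 = 9.5 × 7.69 = 73.06.

E = 73.1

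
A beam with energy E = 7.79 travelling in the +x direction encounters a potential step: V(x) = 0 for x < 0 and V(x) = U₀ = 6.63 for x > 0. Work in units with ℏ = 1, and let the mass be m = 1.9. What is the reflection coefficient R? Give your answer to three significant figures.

The wavenumbers are k₁ = √(2mE)/ℏ = 5.441 on the left and k₂ = √(2m(E − U₀))/ℏ = 2.100 on the right.
Continuity of ψ and ψ′ at the step yields the reflection amplitude r = (k₁ − k₂)/(k₁ + k₂) = 0.4431; thus R = |r|² = 0.1964, T = 0.8036.

R = 0.196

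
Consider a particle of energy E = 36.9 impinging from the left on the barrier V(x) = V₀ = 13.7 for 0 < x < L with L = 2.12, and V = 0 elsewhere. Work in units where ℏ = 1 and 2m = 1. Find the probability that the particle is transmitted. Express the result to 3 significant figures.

Above the barrier the interior wavenumber is k₂ = √(2m(E − V₀))/ℏ = 4.817, giving phase k₂L = 10.21.
Matching at both interfaces gives T⁻¹ = 1 + V₀² sin²(k₂L) / [4E(E − V₀)] = 1.027, hence T = 0.973.

T = 0.973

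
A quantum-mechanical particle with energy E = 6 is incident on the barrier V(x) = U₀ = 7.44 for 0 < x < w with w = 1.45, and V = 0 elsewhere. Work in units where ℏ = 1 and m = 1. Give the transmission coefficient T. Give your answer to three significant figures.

E < U₀: inside the barrier ψ ∝ e^{±κx} with κ = √(2m(U₀ − E))/ℏ = 1.697.
κw = 2.461, sinh(κw) = 5.814.
Matching ψ, ψ′ at both faces gives T = [1 + U₀² sinh²(κw) / (4E(U₀ − E))]⁻¹ = 1/55.14 = 0.0181.

T = 0.0181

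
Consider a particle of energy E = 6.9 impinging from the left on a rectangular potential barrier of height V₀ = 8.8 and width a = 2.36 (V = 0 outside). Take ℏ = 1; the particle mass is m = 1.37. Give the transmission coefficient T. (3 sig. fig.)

Since E < V₀ the interior solution is evanescent with decay constant κ = √(2m(V₀ − E))/ℏ = 2.282.
κa = 5.385, sinh(κa) = 109.0.
Matching ψ, ψ′ at both faces gives T = [1 + V₀² sinh²(κa) / (4E(V₀ − E))]⁻¹ = 1/17550 = 0.0000570.

T = 0.0000570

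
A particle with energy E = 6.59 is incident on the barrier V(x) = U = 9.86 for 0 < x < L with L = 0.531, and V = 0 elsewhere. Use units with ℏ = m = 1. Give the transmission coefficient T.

T = 0.212

E < U: inside the barrier ψ ∝ e^{±κx} with κ = √(2m(U − E))/ℏ = 2.557.
κL = 1.358, sinh(κL) = 1.816.
Matching ψ, ψ′ at both faces gives T = [1 + U² sinh²(κL) / (4E(U − E))]⁻¹ = 1/4.718 = 0.212.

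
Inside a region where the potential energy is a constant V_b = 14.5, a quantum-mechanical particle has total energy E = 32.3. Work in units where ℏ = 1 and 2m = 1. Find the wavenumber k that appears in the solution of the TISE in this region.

k = 4.22

With E > V_b the solution is oscillatory, ψ ∝ e^{±ikx} with k = √(2m(E − V_b))/ℏ.
k = √(2 × 0.5 × 17.8) = 4.219.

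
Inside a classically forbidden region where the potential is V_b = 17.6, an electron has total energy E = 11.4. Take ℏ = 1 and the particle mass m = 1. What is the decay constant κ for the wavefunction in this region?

κ = 3.52

Since E < V_b the TISE in this region is ψ'' = κ²ψ with κ = √(2m(V_b − E))/ℏ.
κ = √(2 × 1 × 6.2) = 3.521.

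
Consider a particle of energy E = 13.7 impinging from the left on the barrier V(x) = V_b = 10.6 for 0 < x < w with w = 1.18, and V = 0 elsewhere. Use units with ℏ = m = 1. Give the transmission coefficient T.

T = 0.974

Above the barrier the interior wavenumber is k₂ = √(2m(E − V_b))/ℏ = 2.490, giving phase k₂w = 2.938.
T = [1 + V_b² sin²(k₂w) / (4E(E − V_b))]⁻¹ = 1/1.027 = 0.974.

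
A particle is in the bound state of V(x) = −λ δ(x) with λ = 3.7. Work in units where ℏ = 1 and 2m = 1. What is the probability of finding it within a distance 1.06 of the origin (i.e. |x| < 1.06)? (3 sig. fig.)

The normalised bound state is ψ = √κ e^{−κ|x|} with κ = mλ/ℏ² = 1.850.
P(|x| < d) = ∫_{−d}^{d} κ e^{−2κ|x|} dx = 1 − e^{−2κd} = 1 − e^{−3.922} = 0.9802.

P = 0.980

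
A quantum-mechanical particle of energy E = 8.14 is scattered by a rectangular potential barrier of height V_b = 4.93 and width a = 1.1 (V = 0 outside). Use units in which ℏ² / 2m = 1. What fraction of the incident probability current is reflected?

E > V_b: inside the barrier k₂ = √(2m(E − V_b))/ℏ = 1.792, k₂a = 1.971.
T = [1 + V_b² sin²(k₂a) / (4E(E − V_b))]⁻¹ = 1/1.197 = 0.835.
R = 1 − T = 0.165.

R = 0.165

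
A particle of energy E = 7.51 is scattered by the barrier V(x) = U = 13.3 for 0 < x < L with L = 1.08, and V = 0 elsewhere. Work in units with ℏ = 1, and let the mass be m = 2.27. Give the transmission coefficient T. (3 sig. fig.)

Since E < U the interior solution is evanescent with decay constant κ = √(2m(U − E))/ℏ = 5.127.
κL = 5.537, sinh(κL) = 127.0.
The exact tunnelling result is T⁻¹ = 1 + U² sinh²(κL) / [4E(U − E)] = 16400, so T = 0.0000610.

T = 0.0000610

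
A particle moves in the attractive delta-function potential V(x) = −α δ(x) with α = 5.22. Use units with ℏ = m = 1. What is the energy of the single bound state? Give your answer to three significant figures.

The bound state is ψ(x) = √κ e^{−κ|x|}. The derivative jump ψ'(0⁺) − ψ'(0⁻) = −(2mα/ℏ²)ψ(0) fixes κ = mα/ℏ² = 5.220.
Then E = −ℏ²κ²/(2m) = −mα²/(2ℏ²) = -13.62.

E = -13.6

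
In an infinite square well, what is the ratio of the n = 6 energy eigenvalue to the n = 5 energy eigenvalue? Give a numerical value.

Since E_n ∝ n², the ratio is (6/5)² = 1.44.

1.44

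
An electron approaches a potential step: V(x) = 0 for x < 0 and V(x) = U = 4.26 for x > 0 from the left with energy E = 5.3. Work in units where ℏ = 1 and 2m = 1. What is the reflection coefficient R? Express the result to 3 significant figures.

On each side the TISE gives plane waves with k = √(2m(E − V))/ℏ: k₁ = √(2·½·5.3) = 2.302, k₂ = √(2·½·1.04) = 1.020.
Matching ψ and ψ′ at x = 0 gives r = (k₁ − k₂)/(k₁ + k₂), so R = r² = 0.1490 and T = 1 − R = 0.8510.

R = 0.149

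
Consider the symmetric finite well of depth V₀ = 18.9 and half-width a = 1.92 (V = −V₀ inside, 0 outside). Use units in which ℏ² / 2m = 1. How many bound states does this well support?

Define the well-strength parameter z₀ = (a/ℏ)√(2mV₀) = 1.92 × √(2·0.5·18.9) = 8.347.
The even/odd transcendental equations gain one root per π/2 in z₀, giving N = 1 + ⌊2z₀/π⌋ = 1 + ⌊5.314⌋ = 6.

N = 6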